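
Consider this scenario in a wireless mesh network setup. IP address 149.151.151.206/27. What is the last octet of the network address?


Given: IP = 149.151.151.206, prefix = /27
Subnet mask = 255.255.255.224
Last octet of IP: 206
Last octet of mask: 224
Network last octet = 206 AND 224 = 192

192


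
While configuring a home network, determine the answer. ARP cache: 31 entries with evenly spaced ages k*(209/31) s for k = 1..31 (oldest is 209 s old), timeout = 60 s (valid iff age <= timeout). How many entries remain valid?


Ages are k * 209/31 s for k = 1..31 (spacing = 6.7419 s).
Entry k is valid iff k * 209/31 <= 60 iff k <= 31 * 60 / 209 = 8.8995
n_valid = floor(8.8995) = 8
(n_stale = 31 - 8 = 23)

8


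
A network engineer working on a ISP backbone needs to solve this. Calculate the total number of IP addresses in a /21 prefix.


Given: CIDR prefix /21
Host bits = 32 - 21 = 11
Total addresses = 2^11 = 2048

2048


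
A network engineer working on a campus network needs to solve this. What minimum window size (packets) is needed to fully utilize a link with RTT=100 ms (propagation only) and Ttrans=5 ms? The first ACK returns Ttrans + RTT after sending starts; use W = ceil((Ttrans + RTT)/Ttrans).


Given: Ttrans = 5 ms, RTT = 100 ms (= 2 * Tprop, Tprop = 50 ms)
Time until first ACK returns = Ttrans + RTT = 5 + 100 = 105 ms
Need W * Ttrans >= Ttrans + RTT  ->  W >= (Ttrans + RTT) / Ttrans
(Ttrans + RTT) / Ttrans = 105 / 5 = 21
W_min = ceil(21) = 21

21


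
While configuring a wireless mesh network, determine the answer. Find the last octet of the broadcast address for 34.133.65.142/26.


Given: IP = 34.133.65.142, prefix = /26
Host bits = 32 - 26 = 6
Network last octet = 142 AND mask = 128
Host part size = 2^6 - 1 = 63
Broadcast last octet = 128 OR 63 = 191

191


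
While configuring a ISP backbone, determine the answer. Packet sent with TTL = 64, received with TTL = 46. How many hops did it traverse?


Given: initial TTL = 64, received TTL = 46
Hops = initial TTL - received TTL
Hops = 64 - 46 = 18

18


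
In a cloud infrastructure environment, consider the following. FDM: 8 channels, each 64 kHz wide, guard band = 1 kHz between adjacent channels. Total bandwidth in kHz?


Given: 8 channels, 64 kHz each, guard = 1 kHz
Channel bandwidth = 8 * 64 = 512 kHz
Guard bands = 7 gaps * 1 kHz = 7 kHz
Total = 512 + 7 = 519 kHz

519


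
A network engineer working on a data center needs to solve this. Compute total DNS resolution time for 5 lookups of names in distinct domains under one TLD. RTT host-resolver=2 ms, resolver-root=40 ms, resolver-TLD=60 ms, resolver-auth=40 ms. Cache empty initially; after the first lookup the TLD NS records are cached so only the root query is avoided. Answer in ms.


Lookup 1 (cold cache): local + root + TLD + auth = 2 + 40 + 60 + 40 = 142 ms
Lookups 2..5 (TLD NS cached -> skip root; new domain -> still ask TLD and auth): local + TLD + auth = 2 + 60 + 40 = 102 ms each
Remaining 4 lookups: 4 * 102 = 408 ms
Total = 142 + 408 = 550 ms

550


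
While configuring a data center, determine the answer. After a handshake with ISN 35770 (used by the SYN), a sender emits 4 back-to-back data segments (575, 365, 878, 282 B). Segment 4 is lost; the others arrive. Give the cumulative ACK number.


SYN uses sequence number 35770; first data byte = ISN + 1 = 35771.
Segment 1: SEQ = 35771, len = 575 B, covers [35771, 36345]
Segment 2: SEQ = 36346, len = 365 B, covers [36346, 36710]
Segment 3: SEQ = 36711, len = 878 B, covers [36711, 37588]
Segment 4: SEQ = 37589, len = 282 B, covers [37589, 37870] [LOST]
In-order data received: bytes [35771, 37588] (segments 1..3).
Segment 4 missing -> gap begins at byte 37589.
Cumulative ACK = next expected in-order byte = 35771 + 575 + 365 + 878 = 37589

37589


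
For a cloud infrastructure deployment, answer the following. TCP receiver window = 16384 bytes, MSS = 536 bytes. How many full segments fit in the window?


Given: RWND = 16384 bytes, MSS = 536 bytes
Full segments = floor(RWND / MSS)
Full segments = floor(16384 / 536)
Full segments = floor(30.5672) = 30

30


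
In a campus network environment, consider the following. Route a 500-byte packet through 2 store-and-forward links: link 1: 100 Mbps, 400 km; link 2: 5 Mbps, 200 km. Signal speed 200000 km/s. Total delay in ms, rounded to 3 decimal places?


Packet = 500 bytes = 4000 bits. Store-and-forward: sum (t_trans + t_prop) per link.
Link 1: t_trans = 4000/(100*10^6) s = 0.0400 ms; t_prop = 400/200000 s = 2.0000 ms; subtotal = 2.0400 ms
Link 2: t_trans = 4000/(5*10^6) s = 0.8000 ms; t_prop = 200/200000 s = 1.0000 ms; subtotal = 1.8000 ms
End-to-end = 2.0400 + 1.8000 = 3.8400 ms -> 3.840 ms (3 dp)

3.840


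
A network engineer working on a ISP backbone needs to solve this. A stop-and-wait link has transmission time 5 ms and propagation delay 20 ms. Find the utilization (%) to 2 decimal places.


Given: Ttrans = 5 ms, Tprop = 20 ms
RTT = 2 * Tprop = 2 * 20 = 40 ms
U = Ttrans / (Ttrans + RTT)
U = 5 / (5 + 40)
U = 5 / 45 = 0.111111
U% = 11.11%

11.11


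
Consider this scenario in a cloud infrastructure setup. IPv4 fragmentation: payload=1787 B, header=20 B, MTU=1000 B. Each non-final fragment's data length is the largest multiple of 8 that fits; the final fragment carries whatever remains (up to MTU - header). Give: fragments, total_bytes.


Max data per non-final fragment = floor((MTU - header)/8)*8 = floor((1000 - 20)/8)*8 = floor(980/8)*8 = 976 B
Final fragment needs no 8-byte alignment: it can carry up to MTU - header = 980 B
Non-final fragments needed = ceil((payload - 980) / 976) = ceil(807/976) = ceil(0.8268) = 1
Number of fragments = 1 + 1 = 2
Fragment sizes (data): 1 * 976 B + 811 B (last, 811 <= 980 OK)
Total bytes sent = payload + n_frags * header = 1787 + 2*20 = 1787 + 40 = 1827 B

2, 1827


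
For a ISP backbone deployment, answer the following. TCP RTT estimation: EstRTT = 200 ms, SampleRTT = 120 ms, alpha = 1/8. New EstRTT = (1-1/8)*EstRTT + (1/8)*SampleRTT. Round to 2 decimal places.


Given: EstRTT = 200 ms, SampleRTT = 120 ms, alpha = 1/8
New EstRTT = (1 - alpha) * EstRTT + alpha * SampleRTT
(7/8) * 200 = 175
(1/8) * 120 = 15
New EstRTT = 175 + 15 = 190 ms -> 190.00 ms (2 dp)

190.00


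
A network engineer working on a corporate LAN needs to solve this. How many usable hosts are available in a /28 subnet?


Given: subnet mask /28
Host bits = 32 - 28 = 4
Total addresses = 2^4 = 16
Usable hosts = 16 - 2 (network + broadcast) = 14

14


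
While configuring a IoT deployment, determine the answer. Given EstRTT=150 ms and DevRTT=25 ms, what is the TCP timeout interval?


Given: EstRTT = 150 ms, DevRTT = 25 ms
Timeout = EstRTT + 4 * DevRTT
4 * DevRTT = 4 * 25 = 100
Timeout = 150 + 100 = 250 ms

250


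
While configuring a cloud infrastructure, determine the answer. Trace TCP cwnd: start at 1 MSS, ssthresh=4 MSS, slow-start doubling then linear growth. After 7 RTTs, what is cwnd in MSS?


RTT 0: cwnd = 1 MSS (initial)
RTT 1: cwnd = 2 MSS (slow start, doubled)
RTT 2: cwnd = 4 MSS (slow start, doubled)
RTT 3: cwnd = 5 MSS (congestion avoidance, +1)
RTT 4: cwnd = 6 MSS (congestion avoidance, +1)
RTT 5: cwnd = 7 MSS (congestion avoidance, +1)
RTT 6: cwnd = 8 MSS (congestion avoidance, +1)
RTT 7: cwnd = 9 MSS (congestion avoidance, +1)

9


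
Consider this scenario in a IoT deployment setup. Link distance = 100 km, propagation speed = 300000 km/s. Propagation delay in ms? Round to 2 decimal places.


Given: distance = 100 km, speed = 300000 km/s
Delay = distance / speed = 100 / 300000 seconds
Delay in ms = 100 * 1000 / 300000
Delay = 0.3333 ms
Rounded to 2 dp = 0.33 ms

0.33


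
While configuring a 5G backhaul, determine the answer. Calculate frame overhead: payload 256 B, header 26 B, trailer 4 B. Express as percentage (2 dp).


Given: payload = 256 B, header = 26 B, trailer = 4 B
Overhead bytes = header + trailer = 26 + 4 = 30
Total frame = payload + overhead = 256 + 30 = 286
Overhead % = 30 / 286 * 100 = 10.4895% -> 10.49% (2 dp)

10.49


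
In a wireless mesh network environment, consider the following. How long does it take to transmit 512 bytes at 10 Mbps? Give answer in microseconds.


Given: packet = 512 bytes, bandwidth = 10 Mbps
Packet in bits = 512 * 8 = 4096 bits
Bandwidth = 10 * 10^6 = 10000000 bps
Time = 4096 / 10000000 seconds
Time in us = 4096 * 10^6 / 10000000 = 409.6

409.6


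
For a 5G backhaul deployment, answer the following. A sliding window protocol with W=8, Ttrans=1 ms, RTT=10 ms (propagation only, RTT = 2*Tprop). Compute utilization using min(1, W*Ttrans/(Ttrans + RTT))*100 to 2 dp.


Given: W = 8, Ttrans = 1 ms, RTT = 10 ms (= 2 * Tprop, Tprop = 5 ms)
Cycle time = Ttrans + RTT = 1 + 10 = 11 ms (first packet sent until its ACK returns)
W * Ttrans = 8 * 1 = 8 ms of sending per cycle
W * Ttrans / (Ttrans + RTT) = 8 / 11 = 0.727273
U = min(1, 0.727273) = 0.727273
U% = 72.73%

72.73


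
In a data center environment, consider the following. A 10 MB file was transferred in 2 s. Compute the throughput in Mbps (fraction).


Given: file = 10 MB, time = 2 s
File in Mb = 10 * 8 = 80 Mb
Throughput = 80 / 2 Mbps
Throughput = 40 Mbps

40


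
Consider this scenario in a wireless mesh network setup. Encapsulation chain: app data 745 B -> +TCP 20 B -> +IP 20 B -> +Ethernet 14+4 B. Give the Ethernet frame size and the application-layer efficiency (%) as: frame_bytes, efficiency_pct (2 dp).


TCP segment = 745 + 20 = 765 B
IP packet = 765 + 20 = 785 B
Ethernet frame = 785 + 14 + 4 = 803 B
Efficiency = app / frame = 745 / 803 = 0.927771 = 92.7771% -> 92.78% (2 dp)

803, 92.78


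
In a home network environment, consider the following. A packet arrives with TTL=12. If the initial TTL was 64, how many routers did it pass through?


Given: initial TTL = 64, received TTL = 12
Hops = initial TTL - received TTL
Hops = 64 - 12 = 52

52


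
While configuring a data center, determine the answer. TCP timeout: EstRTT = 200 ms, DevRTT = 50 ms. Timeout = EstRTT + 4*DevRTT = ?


Given: EstRTT = 200 ms, DevRTT = 50 ms
Timeout = EstRTT + 4 * DevRTT
4 * DevRTT = 4 * 50 = 200
Timeout = 200 + 200 = 400 ms

400


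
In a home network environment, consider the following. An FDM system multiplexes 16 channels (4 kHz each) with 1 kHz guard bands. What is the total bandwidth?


Given: 16 channels, 4 kHz each, guard = 1 kHz
Channel bandwidth = 16 * 4 = 64 kHz
Guard bands = 15 gaps * 1 kHz = 15 kHz
Total = 64 + 15 = 79 kHz

79


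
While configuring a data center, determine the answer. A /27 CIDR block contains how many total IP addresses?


Given: CIDR prefix /27
Host bits = 32 - 27 = 5
Total addresses = 2^5 = 32

32


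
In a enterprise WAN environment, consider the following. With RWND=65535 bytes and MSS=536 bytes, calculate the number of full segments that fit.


Given: RWND = 65535 bytes, MSS = 536 bytes
Full segments = floor(RWND / MSS)
Full segments = floor(65535 / 536)
Full segments = floor(122.2668) = 122

122


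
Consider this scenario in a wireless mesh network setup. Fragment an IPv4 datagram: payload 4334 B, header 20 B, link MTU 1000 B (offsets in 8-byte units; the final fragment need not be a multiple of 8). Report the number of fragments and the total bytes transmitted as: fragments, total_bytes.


Max data per non-final fragment = floor((MTU - header)/8)*8 = floor((1000 - 20)/8)*8 = floor(980/8)*8 = 976 B
Final fragment needs no 8-byte alignment: it can carry up to MTU - header = 980 B
Non-final fragments needed = ceil((payload - 980) / 976) = ceil(3354/976) = ceil(3.4365) = 4
Number of fragments = 4 + 1 = 5
Fragment sizes (data): 4 * 976 B + 430 B (last, 430 <= 980 OK)
Total bytes sent = payload + n_frags * header = 4334 + 5*20 = 4334 + 100 = 4434 B

5, 4434


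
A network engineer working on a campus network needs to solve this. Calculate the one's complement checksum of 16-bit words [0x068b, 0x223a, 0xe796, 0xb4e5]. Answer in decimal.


Given words: [0x068b, 0x223a, 0xe796, 0xb4e5]
Step 1: Sum all words
Raw sum = 1675 + 8762 + 59286 + 46309 = 116032
Step 2: Fold carry: (50496 + 1) = 50497
One's complement = ~50497 & 0xFFFF = 15038

15038


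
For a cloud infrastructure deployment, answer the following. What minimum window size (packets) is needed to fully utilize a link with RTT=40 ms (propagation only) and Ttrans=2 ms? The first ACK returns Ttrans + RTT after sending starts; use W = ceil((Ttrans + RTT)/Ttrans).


Given: Ttrans = 2 ms, RTT = 40 ms (= 2 * Tprop, Tprop = 20 ms)
Time until first ACK returns = Ttrans + RTT = 2 + 40 = 42 ms
Need W * Ttrans >= Ttrans + RTT  ->  W >= (Ttrans + RTT) / Ttrans
(Ttrans + RTT) / Ttrans = 42 / 2 = 21
W_min = ceil(21) = 21

21


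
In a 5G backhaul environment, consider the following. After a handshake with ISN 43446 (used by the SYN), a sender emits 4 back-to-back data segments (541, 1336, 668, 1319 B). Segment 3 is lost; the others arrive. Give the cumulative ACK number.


SYN uses sequence number 43446; first data byte = ISN + 1 = 43447.
Segment 1: SEQ = 43447, len = 541 B, covers [43447, 43987]
Segment 2: SEQ = 43988, len = 1336 B, covers [43988, 45323]
Segment 3: SEQ = 45324, len = 668 B, covers [45324, 45991] [LOST]
Segment 4: SEQ = 45992, len = 1319 B, covers [45992, 47310]
In-order data received: bytes [43447, 45323] (segments 1..2).
Segment 3 missing -> gap begins at byte 45324; later segments buffered out of order.
Cumulative ACK = next expected in-order byte = 43447 + 541 + 1336 = 45324

45324


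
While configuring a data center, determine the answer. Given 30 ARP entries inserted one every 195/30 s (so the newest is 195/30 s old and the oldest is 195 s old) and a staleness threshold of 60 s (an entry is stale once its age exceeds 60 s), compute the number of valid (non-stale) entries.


Ages are k * 195/30 s for k = 1..30 (spacing = 6.5000 s).
Entry k is valid iff k * 195/30 <= 60 iff k <= 30 * 60 / 195 = 9.2308
n_valid = floor(9.2308) = 9
(n_stale = 30 - 9 = 21)

9


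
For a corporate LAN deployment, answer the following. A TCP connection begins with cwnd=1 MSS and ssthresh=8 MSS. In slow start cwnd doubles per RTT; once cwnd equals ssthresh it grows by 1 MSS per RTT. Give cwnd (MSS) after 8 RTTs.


RTT 0: cwnd = 1 MSS (initial)
RTT 1: cwnd = 2 MSS (slow start, doubled)
RTT 2: cwnd = 4 MSS (slow start, doubled)
RTT 3: cwnd = 8 MSS (slow start, doubled)
RTT 4: cwnd = 9 MSS (congestion avoidance, +1)
RTT 5: cwnd = 10 MSS (congestion avoidance, +1)
RTT 6: cwnd = 11 MSS (congestion avoidance, +1)
RTT 7: cwnd = 12 MSS (congestion avoidance, +1)
RTT 8: cwnd = 13 MSS (congestion avoidance, +1)

13


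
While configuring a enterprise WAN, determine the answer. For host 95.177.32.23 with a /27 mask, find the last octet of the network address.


Given: IP = 95.177.32.23, prefix = /27
Subnet mask = 255.255.255.224
Last octet of IP: 23
Last octet of mask: 224
Network last octet = 23 AND 224 = 0

0


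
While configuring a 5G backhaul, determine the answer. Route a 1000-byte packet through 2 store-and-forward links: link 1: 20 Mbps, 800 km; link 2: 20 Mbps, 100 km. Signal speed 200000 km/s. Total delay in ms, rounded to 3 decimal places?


Packet = 1000 bytes = 8000 bits. Store-and-forward: sum (t_trans + t_prop) per link.
Link 1: t_trans = 8000/(20*10^6) s = 0.4000 ms; t_prop = 800/200000 s = 4.0000 ms; subtotal = 4.4000 ms
Link 2: t_trans = 8000/(20*10^6) s = 0.4000 ms; t_prop = 100/200000 s = 0.5000 ms; subtotal = 0.9000 ms
End-to-end = 4.4000 + 0.9000 = 5.3000 ms -> 5.300 ms (3 dp)

5.300


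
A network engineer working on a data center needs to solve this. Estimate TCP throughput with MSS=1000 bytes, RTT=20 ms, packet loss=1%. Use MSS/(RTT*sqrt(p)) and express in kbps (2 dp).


Given: MSS = 1000 bytes, RTT = 20 ms, loss = 1%
RTT in seconds = 20 / 1000 = 0.02
Loss rate = 1% = 0.01
sqrt(loss) = sqrt(0.01) = 0.1
Throughput (bytes/s) = 1000 / (0.02 * 0.1) = 500000.0000
Throughput (kbps) = 500000.0000 * 8 / 1000 = 4000.000000 -> 4000.00 kbps (2 dp)

4000.00


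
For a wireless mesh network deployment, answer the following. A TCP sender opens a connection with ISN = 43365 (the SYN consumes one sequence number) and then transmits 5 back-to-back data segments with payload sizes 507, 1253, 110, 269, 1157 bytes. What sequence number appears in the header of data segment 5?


The SYN occupies sequence number ISN = 43365, so the first data byte is ISN + 1 = 43366.
SEQ of data segment i = (ISN + 1) + sum of payload sizes of segments 1..i-1.
Segment 1: SEQ = 43366, payload = 507 bytes
Segment 2: SEQ = 43873, payload = 1253 bytes
Segment 3: SEQ = 45126, payload = 110 bytes
Segment 4: SEQ = 45236, payload = 269 bytes
Segment 5: SEQ = 45505, payload = 1157 bytes
SEQ of segment 5 = 43366 + 507 + 1253 + 110 + 269 = 45505

45505


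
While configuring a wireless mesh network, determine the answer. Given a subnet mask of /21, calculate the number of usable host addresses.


Given: subnet mask /21
Host bits = 32 - 21 = 11
Total addresses = 2^11 = 2048
Usable hosts = 2048 - 2 (network + broadcast) = 2046

2046


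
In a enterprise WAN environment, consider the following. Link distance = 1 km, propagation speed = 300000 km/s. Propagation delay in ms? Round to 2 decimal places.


Given: distance = 1 km, speed = 300000 km/s
Delay = distance / speed = 1 / 300000 seconds
Delay in ms = 1 * 1000 / 300000
Delay = 0.0033 ms
Rounded to 2 dp = 0.00 ms

0.00


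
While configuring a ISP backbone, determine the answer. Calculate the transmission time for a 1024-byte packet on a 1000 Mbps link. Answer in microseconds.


Given: packet = 1024 bytes, bandwidth = 1000 Mbps
Packet in bits = 1024 * 8 = 8192 bits
Bandwidth = 1000 * 10^6 = 1000000000 bps
Time = 8192 / 1000000000 seconds
Time in us = 8192 * 10^6 / 1000000000 = 8.192

8.192


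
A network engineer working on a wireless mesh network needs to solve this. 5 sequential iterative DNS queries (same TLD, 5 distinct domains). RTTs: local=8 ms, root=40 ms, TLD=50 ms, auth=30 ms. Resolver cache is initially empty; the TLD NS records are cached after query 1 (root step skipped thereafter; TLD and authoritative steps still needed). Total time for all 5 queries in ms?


Lookup 1 (cold cache): local + root + TLD + auth = 8 + 40 + 50 + 30 = 128 ms
Lookups 2..5 (TLD NS cached -> skip root; new domain -> still ask TLD and auth): local + TLD + auth = 8 + 50 + 30 = 88 ms each
Remaining 4 lookups: 4 * 88 = 352 ms
Total = 128 + 352 = 480 ms

480


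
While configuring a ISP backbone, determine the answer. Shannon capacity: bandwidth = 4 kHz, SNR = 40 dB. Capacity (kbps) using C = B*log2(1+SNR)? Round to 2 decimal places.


Given: B = 4 kHz, SNR = 40 dB
SNR linear = 10^(40/10) = 10000
1 + SNR = 10001
log2(10001) = 13.2878566418
C = 4 * 1000 * 13.2878566418 = 53151.4266 bps
C = 53.151427 kbps -> 53.15 kbps (2 dp)

53.15


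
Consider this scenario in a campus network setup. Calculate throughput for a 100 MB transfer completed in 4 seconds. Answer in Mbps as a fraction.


Given: file = 100 MB, time = 4 s
File in Mb = 100 * 8 = 800 Mb
Throughput = 800 / 4 Mbps
Throughput = 200 Mbps

200


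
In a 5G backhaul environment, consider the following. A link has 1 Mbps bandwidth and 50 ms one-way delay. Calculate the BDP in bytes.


Given: bandwidth = 1 Mbps, delay = 50 ms
BDP in bits = 1 * 10^6 * 50 / 1000
BDP in bits = 50000
BDP in bytes = 50000 / 8 = 6250

6250


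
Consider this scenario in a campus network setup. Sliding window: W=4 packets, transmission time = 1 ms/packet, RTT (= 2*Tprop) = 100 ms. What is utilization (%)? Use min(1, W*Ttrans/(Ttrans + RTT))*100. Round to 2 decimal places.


Given: W = 4, Ttrans = 1 ms, RTT = 100 ms (= 2 * Tprop, Tprop = 50 ms)
Cycle time = Ttrans + RTT = 1 + 100 = 101 ms (first packet sent until its ACK returns)
W * Ttrans = 4 * 1 = 4 ms of sending per cycle
W * Ttrans / (Ttrans + RTT) = 4 / 101 = 0.039604
U = min(1, 0.039604) = 0.039604
U% = 3.96%

3.96


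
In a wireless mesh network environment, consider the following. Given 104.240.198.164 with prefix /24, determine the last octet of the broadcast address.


Given: IP = 104.240.198.164, prefix = /24
Host bits = 32 - 24 = 8
Network last octet = 164 AND mask = 0
Host part size = 2^8 - 1 = 255
Broadcast last octet = 0 OR 255 = 255

255


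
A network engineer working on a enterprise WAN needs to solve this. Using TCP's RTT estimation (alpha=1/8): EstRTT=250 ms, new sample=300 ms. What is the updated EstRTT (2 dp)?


Given: EstRTT = 250 ms, SampleRTT = 300 ms, alpha = 1/8
New EstRTT = (1 - alpha) * EstRTT + alpha * SampleRTT
(7/8) * 250 = 218.75
(1/8) * 300 = 37.5
New EstRTT = 218.75 + 37.5 = 256.25 ms -> 256.25 ms (2 dp)

256.25


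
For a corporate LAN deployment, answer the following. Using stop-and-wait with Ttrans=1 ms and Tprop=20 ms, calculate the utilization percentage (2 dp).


Given: Ttrans = 1 ms, Tprop = 20 ms
RTT = 2 * Tprop = 2 * 20 = 40 ms
U = Ttrans / (Ttrans + RTT)
U = 1 / (1 + 40)
U = 1 / 41 = 0.02439
U% = 2.44%

2.44


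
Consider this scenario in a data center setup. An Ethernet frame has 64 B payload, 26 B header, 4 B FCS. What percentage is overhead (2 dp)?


Given: payload = 64 B, header = 26 B, trailer = 4 B
Overhead bytes = header + trailer = 26 + 4 = 30
Total frame = payload + overhead = 64 + 30 = 94
Overhead % = 30 / 94 * 100 = 31.9149% -> 31.91% (2 dp)

31.91


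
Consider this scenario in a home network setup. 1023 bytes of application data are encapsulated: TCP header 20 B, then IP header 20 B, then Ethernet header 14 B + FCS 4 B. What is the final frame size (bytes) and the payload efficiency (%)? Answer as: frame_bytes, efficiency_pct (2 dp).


TCP segment = 1023 + 20 = 1043 B
IP packet = 1043 + 20 = 1063 B
Ethernet frame = 1063 + 14 + 4 = 1081 B
Efficiency = app / frame = 1023 / 1081 = 0.946346 = 94.6346% -> 94.63% (2 dp)

1081, 94.63


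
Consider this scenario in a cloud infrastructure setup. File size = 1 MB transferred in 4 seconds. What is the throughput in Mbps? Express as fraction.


Given: file = 1 MB, time = 4 s
File in Mb = 1 * 8 = 8 Mb
Throughput = 8 / 4 Mbps
Throughput = 2 Mbps

2


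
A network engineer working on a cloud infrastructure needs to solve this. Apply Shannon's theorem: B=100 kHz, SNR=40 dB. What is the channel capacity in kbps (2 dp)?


Given: B = 100 kHz, SNR = 40 dB
SNR linear = 10^(40/10) = 10000
1 + SNR = 10001
log2(10001) = 13.2878566418
C = 100 * 1000 * 13.2878566418 = 1328785.6642 bps
C = 1328.785664 kbps -> 1328.79 kbps (2 dp)

1328.79


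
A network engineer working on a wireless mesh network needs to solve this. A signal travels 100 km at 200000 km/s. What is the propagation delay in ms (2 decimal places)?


Given: distance = 100 km, speed = 200000 km/s
Delay = distance / speed = 100 / 200000 seconds
Delay in ms = 100 * 1000 / 200000
Delay = 0.5000 ms
Rounded to 2 dp = 0.50 ms

0.50


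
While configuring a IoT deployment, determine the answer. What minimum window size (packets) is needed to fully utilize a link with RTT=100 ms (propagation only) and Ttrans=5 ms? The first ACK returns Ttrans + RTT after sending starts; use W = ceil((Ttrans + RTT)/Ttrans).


Given: Ttrans = 5 ms, RTT = 100 ms (= 2 * Tprop, Tprop = 50 ms)
Time until first ACK returns = Ttrans + RTT = 5 + 100 = 105 ms
Need W * Ttrans >= Ttrans + RTT  ->  W >= (Ttrans + RTT) / Ttrans
(Ttrans + RTT) / Ttrans = 105 / 5 = 21
W_min = ceil(21) = 21

21


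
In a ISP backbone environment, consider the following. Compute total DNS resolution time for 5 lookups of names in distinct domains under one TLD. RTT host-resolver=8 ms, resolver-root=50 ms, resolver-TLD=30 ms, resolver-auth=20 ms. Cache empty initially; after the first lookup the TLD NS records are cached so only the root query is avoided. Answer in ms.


Lookup 1 (cold cache): local + root + TLD + auth = 8 + 50 + 30 + 20 = 108 ms
Lookups 2..5 (TLD NS cached -> skip root; new domain -> still ask TLD and auth): local + TLD + auth = 8 + 30 + 20 = 58 ms each
Remaining 4 lookups: 4 * 58 = 232 ms
Total = 108 + 232 = 340 ms

340


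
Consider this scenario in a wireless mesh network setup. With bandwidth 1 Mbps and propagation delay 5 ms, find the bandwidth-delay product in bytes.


Given: bandwidth = 1 Mbps, delay = 5 ms
BDP in bits = 1 * 10^6 * 5 / 1000
BDP in bits = 5000
BDP in bytes = 5000 / 8 = 625

625


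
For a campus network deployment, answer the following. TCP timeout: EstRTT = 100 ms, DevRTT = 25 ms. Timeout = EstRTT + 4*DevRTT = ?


Given: EstRTT = 100 ms, DevRTT = 25 ms
Timeout = EstRTT + 4 * DevRTT
4 * DevRTT = 4 * 25 = 100
Timeout = 100 + 100 = 200 ms

200


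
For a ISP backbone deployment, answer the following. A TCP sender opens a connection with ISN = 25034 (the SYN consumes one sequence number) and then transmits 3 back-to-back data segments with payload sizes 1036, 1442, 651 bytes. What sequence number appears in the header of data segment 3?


The SYN occupies sequence number ISN = 25034, so the first data byte is ISN + 1 = 25035.
SEQ of data segment i = (ISN + 1) + sum of payload sizes of segments 1..i-1.
Segment 1: SEQ = 25035, payload = 1036 bytes
Segment 2: SEQ = 26071, payload = 1442 bytes
Segment 3: SEQ = 27513, payload = 651 bytes
SEQ of segment 3 = 25035 + 1036 + 1442 = 27513

27513


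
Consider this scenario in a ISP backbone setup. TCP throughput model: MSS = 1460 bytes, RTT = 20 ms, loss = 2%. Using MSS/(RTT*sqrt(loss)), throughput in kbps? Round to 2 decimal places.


Given: MSS = 1460 bytes, RTT = 20 ms, loss = 2%
RTT in seconds = 20 / 1000 = 0.02
Loss rate = 2% = 0.02
sqrt(loss) = sqrt(0.02) = 0.141421356237
Throughput (bytes/s) = 1460 / (0.02 * 0.141421356237) = 516187.9503
Throughput (kbps) = 516187.9503 * 8 / 1000 = 4129.503602 -> 4129.50 kbps (2 dp)

4129.50


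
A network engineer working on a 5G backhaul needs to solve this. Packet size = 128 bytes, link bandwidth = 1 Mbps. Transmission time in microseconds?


Given: packet = 128 bytes, bandwidth = 1 Mbps
Packet in bits = 128 * 8 = 1024 bits
Bandwidth = 1 * 10^6 = 1000000 bps
Time = 1024 / 1000000 seconds
Time in us = 1024 * 10^6 / 1000000 = 1024

1024


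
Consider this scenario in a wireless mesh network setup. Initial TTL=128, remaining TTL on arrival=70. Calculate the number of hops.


Given: initial TTL = 128, received TTL = 70
Hops = initial TTL - received TTL
Hops = 128 - 70 = 58

58


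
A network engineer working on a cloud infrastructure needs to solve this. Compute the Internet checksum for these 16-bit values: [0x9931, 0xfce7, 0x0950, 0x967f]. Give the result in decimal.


Given words: [0x9931, 0xfce7, 0x0950, 0x967f]
Step 1: Sum all words
Raw sum = 39217 + 64743 + 2384 + 38527 = 144871
Step 2: Fold carry: (13799 + 2) = 13801
One's complement = ~13801 & 0xFFFF = 51734

51734


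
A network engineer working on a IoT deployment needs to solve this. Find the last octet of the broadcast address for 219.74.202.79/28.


Given: IP = 219.74.202.79, prefix = /28
Host bits = 32 - 28 = 4
Network last octet = 79 AND mask = 64
Host part size = 2^4 - 1 = 15
Broadcast last octet = 64 OR 15 = 79

79


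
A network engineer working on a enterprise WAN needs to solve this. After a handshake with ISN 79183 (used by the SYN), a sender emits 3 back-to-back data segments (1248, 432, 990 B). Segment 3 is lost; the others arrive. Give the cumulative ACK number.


SYN uses sequence number 79183; first data byte = ISN + 1 = 79184.
Segment 1: SEQ = 79184, len = 1248 B, covers [79184, 80431]
Segment 2: SEQ = 80432, len = 432 B, covers [80432, 80863]
Segment 3: SEQ = 80864, len = 990 B, covers [80864, 81853] [LOST]
In-order data received: bytes [79184, 80863] (segments 1..2).
Segment 3 missing -> gap begins at byte 80864.
Cumulative ACK = next expected in-order byte = 79184 + 1248 + 432 = 80864

80864


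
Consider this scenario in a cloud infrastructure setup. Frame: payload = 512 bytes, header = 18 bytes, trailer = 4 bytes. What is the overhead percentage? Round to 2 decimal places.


Given: payload = 512 B, header = 18 B, trailer = 4 B
Overhead bytes = header + trailer = 18 + 4 = 22
Total frame = payload + overhead = 512 + 22 = 534
Overhead % = 22 / 534 * 100 = 4.1199% -> 4.12% (2 dp)

4.12


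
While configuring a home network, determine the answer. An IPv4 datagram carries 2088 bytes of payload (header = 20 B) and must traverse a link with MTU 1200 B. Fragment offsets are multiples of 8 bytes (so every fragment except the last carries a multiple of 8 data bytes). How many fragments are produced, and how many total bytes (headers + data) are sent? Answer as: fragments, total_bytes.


Max data per non-final fragment = floor((MTU - header)/8)*8 = floor((1200 - 20)/8)*8 = floor(1180/8)*8 = 1176 B
Final fragment needs no 8-byte alignment: it can carry up to MTU - header = 1180 B
Non-final fragments needed = ceil((payload - 1180) / 1176) = ceil(908/1176) = ceil(0.7721) = 1
Number of fragments = 1 + 1 = 2
Fragment sizes (data): 1 * 1176 B + 912 B (last, 912 <= 1180 OK)
Total bytes sent = payload + n_frags * header = 2088 + 2*20 = 2088 + 40 = 2128 B

2, 2128


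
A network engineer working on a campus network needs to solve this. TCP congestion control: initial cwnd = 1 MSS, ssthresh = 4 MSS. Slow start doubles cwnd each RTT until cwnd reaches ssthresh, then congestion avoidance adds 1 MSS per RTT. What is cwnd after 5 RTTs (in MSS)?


RTT 0: cwnd = 1 MSS (initial)
RTT 1: cwnd = 2 MSS (slow start, doubled)
RTT 2: cwnd = 4 MSS (slow start, doubled)
RTT 3: cwnd = 5 MSS (congestion avoidance, +1)
RTT 4: cwnd = 6 MSS (congestion avoidance, +1)
RTT 5: cwnd = 7 MSS (congestion avoidance, +1)

7


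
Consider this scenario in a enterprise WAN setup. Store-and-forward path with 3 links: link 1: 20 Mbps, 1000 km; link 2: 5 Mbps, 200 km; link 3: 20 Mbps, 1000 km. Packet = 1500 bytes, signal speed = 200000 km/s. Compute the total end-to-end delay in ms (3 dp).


Packet = 1500 bytes = 12000 bits. Store-and-forward: sum (t_trans + t_prop) per link.
Link 1: t_trans = 12000/(20*10^6) s = 0.6000 ms; t_prop = 1000/200000 s = 5.0000 ms; subtotal = 5.6000 ms
Link 2: t_trans = 12000/(5*10^6) s = 2.4000 ms; t_prop = 200/200000 s = 1.0000 ms; subtotal = 3.4000 ms
Link 3: t_trans = 12000/(20*10^6) s = 0.6000 ms; t_prop = 1000/200000 s = 5.0000 ms; subtotal = 5.6000 ms
End-to-end = 5.6000 + 3.4000 + 5.6000 = 14.6000 ms -> 14.600 ms (3 dp)

14.600


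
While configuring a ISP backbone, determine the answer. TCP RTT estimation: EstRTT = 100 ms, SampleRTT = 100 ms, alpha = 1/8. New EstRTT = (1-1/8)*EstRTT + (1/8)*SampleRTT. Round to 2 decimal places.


Given: EstRTT = 100 ms, SampleRTT = 100 ms, alpha = 1/8
New EstRTT = (1 - alpha) * EstRTT + alpha * SampleRTT
(7/8) * 100 = 87.5
(1/8) * 100 = 12.5
New EstRTT = 87.5 + 12.5 = 100 ms -> 100.00 ms (2 dp)

100.00


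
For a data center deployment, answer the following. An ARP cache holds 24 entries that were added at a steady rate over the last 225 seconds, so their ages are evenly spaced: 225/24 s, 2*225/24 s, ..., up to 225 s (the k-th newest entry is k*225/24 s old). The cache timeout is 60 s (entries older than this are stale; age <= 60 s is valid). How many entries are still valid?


Ages are k * 225/24 s for k = 1..24 (spacing = 9.3750 s).
Entry k is valid iff k * 225/24 <= 60 iff k <= 24 * 60 / 225 = 6.4000
n_valid = floor(6.4000) = 6
(n_stale = 24 - 6 = 18)

6


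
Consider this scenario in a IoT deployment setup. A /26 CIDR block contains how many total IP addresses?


Given: CIDR prefix /26
Host bits = 32 - 26 = 6
Total addresses = 2^6 = 64

64


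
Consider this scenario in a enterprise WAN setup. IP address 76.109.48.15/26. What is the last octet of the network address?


Given: IP = 76.109.48.15, prefix = /26
Subnet mask = 255.255.255.192
Last octet of IP: 15
Last octet of mask: 192
Network last octet = 15 AND 192 = 0

0


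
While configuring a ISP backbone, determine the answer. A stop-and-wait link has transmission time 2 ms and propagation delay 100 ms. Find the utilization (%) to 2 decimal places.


Given: Ttrans = 2 ms, Tprop = 100 ms
RTT = 2 * Tprop = 2 * 100 = 200 ms
U = Ttrans / (Ttrans + RTT)
U = 2 / (2 + 200)
U = 2 / 202 = 0.009901
U% = 0.99%

0.99


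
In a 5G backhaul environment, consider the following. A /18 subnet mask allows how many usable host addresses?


Given: subnet mask /18
Host bits = 32 - 18 = 14
Total addresses = 2^14 = 16384
Usable hosts = 16384 - 2 (network + broadcast) = 16382

16382


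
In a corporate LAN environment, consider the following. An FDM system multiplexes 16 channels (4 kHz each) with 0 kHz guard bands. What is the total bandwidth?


Given: 16 channels, 4 kHz each, guard = 0 kHz
Channel bandwidth = 16 * 4 = 64 kHz
Guard bands = 15 gaps * 0 kHz = 0 kHz
Total = 64 + 0 = 64 kHz

64


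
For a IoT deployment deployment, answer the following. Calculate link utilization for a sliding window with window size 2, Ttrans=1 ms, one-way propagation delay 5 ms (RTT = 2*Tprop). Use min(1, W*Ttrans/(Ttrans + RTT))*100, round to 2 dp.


Given: W = 2, Ttrans = 1 ms, RTT = 10 ms (= 2 * Tprop, Tprop = 5 ms)
Cycle time = Ttrans + RTT = 1 + 10 = 11 ms (first packet sent until its ACK returns)
W * Ttrans = 2 * 1 = 2 ms of sending per cycle
W * Ttrans / (Ttrans + RTT) = 2 / 11 = 0.181818
U = min(1, 0.181818) = 0.181818
U% = 18.18%

18.18


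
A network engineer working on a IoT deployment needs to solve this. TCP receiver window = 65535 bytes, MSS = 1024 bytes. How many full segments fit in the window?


Given: RWND = 65535 bytes, MSS = 1024 bytes
Full segments = floor(RWND / MSS)
Full segments = floor(65535 / 1024)
Full segments = floor(63.999) = 63

63


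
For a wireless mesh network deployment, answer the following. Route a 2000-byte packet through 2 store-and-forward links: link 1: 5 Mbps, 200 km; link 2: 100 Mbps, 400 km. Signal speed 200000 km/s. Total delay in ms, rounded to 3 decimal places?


Packet = 2000 bytes = 16000 bits. Store-and-forward: sum (t_trans + t_prop) per link.
Link 1: t_trans = 16000/(5*10^6) s = 3.2000 ms; t_prop = 200/200000 s = 1.0000 ms; subtotal = 4.2000 ms
Link 2: t_trans = 16000/(100*10^6) s = 0.1600 ms; t_prop = 400/200000 s = 2.0000 ms; subtotal = 2.1600 ms
End-to-end = 4.2000 + 2.1600 = 6.3600 ms -> 6.360 ms (3 dp)

6.360


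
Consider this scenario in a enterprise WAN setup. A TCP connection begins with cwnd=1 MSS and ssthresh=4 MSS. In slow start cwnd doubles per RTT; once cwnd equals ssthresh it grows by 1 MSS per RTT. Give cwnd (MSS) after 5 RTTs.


RTT 0: cwnd = 1 MSS (initial)
RTT 1: cwnd = 2 MSS (slow start, doubled)
RTT 2: cwnd = 4 MSS (slow start, doubled)
RTT 3: cwnd = 5 MSS (congestion avoidance, +1)
RTT 4: cwnd = 6 MSS (congestion avoidance, +1)
RTT 5: cwnd = 7 MSS (congestion avoidance, +1)

7


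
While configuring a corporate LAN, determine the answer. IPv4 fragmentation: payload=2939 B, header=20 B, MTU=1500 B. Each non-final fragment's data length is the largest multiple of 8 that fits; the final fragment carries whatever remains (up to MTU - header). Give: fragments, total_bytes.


Max data per non-final fragment = floor((MTU - header)/8)*8 = floor((1500 - 20)/8)*8 = floor(1480/8)*8 = 1480 B
Final fragment needs no 8-byte alignment: it can carry up to MTU - header = 1480 B
Non-final fragments needed = ceil((payload - 1480) / 1480) = ceil(1459/1480) = ceil(0.9858) = 1
Number of fragments = 1 + 1 = 2
Fragment sizes (data): 1 * 1480 B + 1459 B (last, 1459 <= 1480 OK)
Total bytes sent = payload + n_frags * header = 2939 + 2*20 = 2939 + 40 = 2979 B

2, 2979


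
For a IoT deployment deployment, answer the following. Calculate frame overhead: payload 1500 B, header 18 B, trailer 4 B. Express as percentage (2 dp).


Given: payload = 1500 B, header = 18 B, trailer = 4 B
Overhead bytes = header + trailer = 18 + 4 = 22
Total frame = payload + overhead = 1500 + 22 = 1522
Overhead % = 22 / 1522 * 100 = 1.4455% -> 1.45% (2 dp)

1.45


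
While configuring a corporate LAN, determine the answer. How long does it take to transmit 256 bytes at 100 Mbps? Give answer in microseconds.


Given: packet = 256 bytes, bandwidth = 100 Mbps
Packet in bits = 256 * 8 = 2048 bits
Bandwidth = 100 * 10^6 = 100000000 bps
Time = 2048 / 100000000 seconds
Time in us = 2048 * 10^6 / 100000000 = 20.48

20.48


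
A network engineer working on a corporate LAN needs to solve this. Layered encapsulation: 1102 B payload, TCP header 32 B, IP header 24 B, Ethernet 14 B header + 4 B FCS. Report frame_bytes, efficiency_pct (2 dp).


TCP segment = 1102 + 32 = 1134 B
IP packet = 1134 + 24 = 1158 B
Ethernet frame = 1158 + 14 + 4 = 1176 B
Efficiency = app / frame = 1102 / 1176 = 0.937075 = 93.7075% -> 93.71% (2 dp)

1176, 93.71


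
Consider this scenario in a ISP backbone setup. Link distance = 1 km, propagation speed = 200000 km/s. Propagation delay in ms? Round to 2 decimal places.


Given: distance = 1 km, speed = 200000 km/s
Delay = distance / speed = 1 / 200000 seconds
Delay in ms = 1 * 1000 / 200000
Delay = 0.0050 ms
Rounded to 2 dp = 0.01 ms

0.01


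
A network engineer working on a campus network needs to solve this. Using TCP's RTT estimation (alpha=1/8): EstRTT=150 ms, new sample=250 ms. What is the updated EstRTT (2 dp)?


Given: EstRTT = 150 ms, SampleRTT = 250 ms, alpha = 1/8
New EstRTT = (1 - alpha) * EstRTT + alpha * SampleRTT
(7/8) * 150 = 131.25
(1/8) * 250 = 31.25
New EstRTT = 131.25 + 31.25 = 162.5 ms -> 162.50 ms (2 dp)

162.50


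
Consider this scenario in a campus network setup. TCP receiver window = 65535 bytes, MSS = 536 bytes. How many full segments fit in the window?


Given: RWND = 65535 bytes, MSS = 536 bytes
Full segments = floor(RWND / MSS)
Full segments = floor(65535 / 536)
Full segments = floor(122.2668) = 122

122


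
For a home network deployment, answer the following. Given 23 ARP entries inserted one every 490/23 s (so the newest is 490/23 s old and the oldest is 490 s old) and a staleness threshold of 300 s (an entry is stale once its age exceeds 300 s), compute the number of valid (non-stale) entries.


Ages are k * 490/23 s for k = 1..23 (spacing = 21.3043 s).
Entry k is valid iff k * 490/23 <= 300 iff k <= 23 * 300 / 490 = 14.0816
n_valid = floor(14.0816) = 14
(n_stale = 23 - 14 = 9)

14


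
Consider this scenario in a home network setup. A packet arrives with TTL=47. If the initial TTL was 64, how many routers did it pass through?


Given: initial TTL = 64, received TTL = 47
Hops = initial TTL - received TTL
Hops = 64 - 47 = 17

17


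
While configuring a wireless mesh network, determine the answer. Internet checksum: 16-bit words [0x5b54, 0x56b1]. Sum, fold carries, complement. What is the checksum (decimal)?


Given words: [0x5b54, 0x56b1]
Step 1: Sum all words
Raw sum = 23380 + 22193 = 45573
One's complement = ~45573 & 0xFFFF = 19962

19962


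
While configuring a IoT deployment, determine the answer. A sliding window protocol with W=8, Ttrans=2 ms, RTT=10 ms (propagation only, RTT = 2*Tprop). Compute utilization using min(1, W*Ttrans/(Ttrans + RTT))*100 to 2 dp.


Given: W = 8, Ttrans = 2 ms, RTT = 10 ms (= 2 * Tprop, Tprop = 5 ms)
Cycle time = Ttrans + RTT = 2 + 10 = 12 ms (first packet sent until its ACK returns)
W * Ttrans = 8 * 2 = 16 ms of sending per cycle
W * Ttrans / (Ttrans + RTT) = 16 / 12 = 1.333333
U = min(1, 1.333333) = 1.000000
U% = 100.00%

100.00


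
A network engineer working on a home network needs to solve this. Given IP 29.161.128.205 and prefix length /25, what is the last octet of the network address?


Given: IP = 29.161.128.205, prefix = /25
Subnet mask = 255.255.255.128
Last octet of IP: 205
Last octet of mask: 128
Network last octet = 205 AND 128 = 128

128


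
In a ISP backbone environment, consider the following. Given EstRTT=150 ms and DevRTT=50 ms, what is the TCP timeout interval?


Given: EstRTT = 150 ms, DevRTT = 50 ms
Timeout = EstRTT + 4 * DevRTT
4 * DevRTT = 4 * 50 = 200
Timeout = 150 + 200 = 350 ms

350


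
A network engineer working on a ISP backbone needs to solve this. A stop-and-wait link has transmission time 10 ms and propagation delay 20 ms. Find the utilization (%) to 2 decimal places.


Given: Ttrans = 10 ms, Tprop = 20 ms
RTT = 2 * Tprop = 2 * 20 = 40 ms
U = Ttrans / (Ttrans + RTT)
U = 10 / (10 + 40)
U = 10 / 50 = 0.2
U% = 20.00%

20.00
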